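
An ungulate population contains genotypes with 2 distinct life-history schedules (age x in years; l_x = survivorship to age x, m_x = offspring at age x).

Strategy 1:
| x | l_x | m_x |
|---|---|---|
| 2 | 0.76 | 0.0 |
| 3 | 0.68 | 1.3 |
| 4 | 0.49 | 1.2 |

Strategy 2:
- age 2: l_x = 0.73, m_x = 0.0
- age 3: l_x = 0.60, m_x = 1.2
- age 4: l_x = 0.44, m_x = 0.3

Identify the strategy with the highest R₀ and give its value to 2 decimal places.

Strategy 1: R₀ = 0.76×0.0 + 0.68×1.3 + 0.49×1.2 = 1.4720
Strategy 2: R₀ = 0.73×0.0 + 0.60×1.2 + 0.44×0.3 = 0.8520
Highest R₀: strategy 1 with 1.4720.

1.47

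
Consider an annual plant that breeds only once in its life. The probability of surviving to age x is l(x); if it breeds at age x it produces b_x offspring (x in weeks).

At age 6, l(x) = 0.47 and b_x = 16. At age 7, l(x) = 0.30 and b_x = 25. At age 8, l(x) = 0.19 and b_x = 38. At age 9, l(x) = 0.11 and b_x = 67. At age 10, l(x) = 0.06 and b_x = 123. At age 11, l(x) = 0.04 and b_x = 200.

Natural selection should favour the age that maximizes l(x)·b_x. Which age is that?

Expected offspring if breeding at age x = l(x) × b_x:
  age 6: 0.47 × 16 = 7.520
  age 7: 0.30 × 25 = 7.500
  age 8: 0.19 × 38 = 7.220
  age 9: 0.11 × 67 = 7.370
  age 10: 0.06 × 123 = 7.380
  age 11: 0.04 × 200 = 8.000
Maximum at age 11 (8.000).

11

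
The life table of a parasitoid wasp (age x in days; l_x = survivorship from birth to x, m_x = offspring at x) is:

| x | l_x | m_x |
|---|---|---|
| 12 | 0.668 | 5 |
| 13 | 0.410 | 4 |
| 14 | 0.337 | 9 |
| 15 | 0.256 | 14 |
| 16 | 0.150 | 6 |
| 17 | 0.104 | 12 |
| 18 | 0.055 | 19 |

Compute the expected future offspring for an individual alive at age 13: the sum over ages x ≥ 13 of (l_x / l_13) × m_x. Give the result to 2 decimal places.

l_13 = 0.410. Conditional survival from age 13 to x is l_x / l_13.
  x=13: (0.410/0.410) × 4 = 4.0000
  x=14: (0.337/0.410) × 9 = 7.3976
  x=15: (0.256/0.410) × 14 = 8.7415
  x=16: (0.150/0.410) × 6 = 2.1951
  x=17: (0.104/0.410) × 12 = 3.0439
  x=18: (0.055/0.410) × 19 = 2.5488
Sum = 4.0000 + 7.3976 + 8.7415 + 2.1951 + 3.0439 + 2.5488 = 27.9268

27.93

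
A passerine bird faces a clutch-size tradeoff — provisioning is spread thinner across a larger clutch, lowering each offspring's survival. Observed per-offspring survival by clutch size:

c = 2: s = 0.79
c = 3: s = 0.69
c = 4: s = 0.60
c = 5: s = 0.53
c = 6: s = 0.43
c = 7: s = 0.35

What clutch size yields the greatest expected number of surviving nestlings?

5

Expected surviving nestlings = c × s(c):
  c=2: 2 × 0.79 = 1.580
  c=3: 3 × 0.69 = 2.070
  c=4: 4 × 0.60 = 2.400
  c=5: 5 × 0.53 = 2.650
  c=6: 6 × 0.43 = 2.580
  c=7: 7 × 0.35 = 2.450
Maximum at c = 5 (2.650 surviving nestlings).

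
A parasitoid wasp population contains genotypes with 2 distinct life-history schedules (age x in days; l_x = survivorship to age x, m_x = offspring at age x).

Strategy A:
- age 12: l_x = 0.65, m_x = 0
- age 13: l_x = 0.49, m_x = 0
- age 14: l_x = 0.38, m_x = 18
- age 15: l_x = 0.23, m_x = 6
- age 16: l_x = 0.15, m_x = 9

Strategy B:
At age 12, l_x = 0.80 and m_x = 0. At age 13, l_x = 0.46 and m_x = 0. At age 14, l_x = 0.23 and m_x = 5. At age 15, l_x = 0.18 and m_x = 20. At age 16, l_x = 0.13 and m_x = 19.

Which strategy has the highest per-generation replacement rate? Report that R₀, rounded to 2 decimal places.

9.57

Strategy A: R₀ = 0.65×0 + 0.49×0 + 0.38×18 + 0.23×6 + 0.15×9 = 9.5700
Strategy B: R₀ = 0.80×0 + 0.46×0 + 0.23×5 + 0.18×20 + 0.13×19 = 7.2200
Highest R₀: strategy A with 9.5700.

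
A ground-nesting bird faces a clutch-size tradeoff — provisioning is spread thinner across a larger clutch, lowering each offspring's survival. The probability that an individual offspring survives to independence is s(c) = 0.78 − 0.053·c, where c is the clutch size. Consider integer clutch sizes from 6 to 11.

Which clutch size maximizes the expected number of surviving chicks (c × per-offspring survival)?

Expected surviving chicks = c × s(c):
  c=6: 6 × 0.462 = 2.772
  c=7: 7 × 0.409 = 2.863
  c=8: 8 × 0.356 = 2.848
  c=9: 9 × 0.303 = 2.727
  c=10: 10 × 0.250 = 2.500
  c=11: 11 × 0.197 = 2.167
Maximum at c = 7 (2.863 surviving chicks).

7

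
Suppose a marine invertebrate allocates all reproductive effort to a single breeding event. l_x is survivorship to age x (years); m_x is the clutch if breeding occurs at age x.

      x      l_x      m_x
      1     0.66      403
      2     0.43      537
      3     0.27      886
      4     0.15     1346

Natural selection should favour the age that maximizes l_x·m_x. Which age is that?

Expected offspring if breeding at age x = l_x × m_x:
  age 1: 0.66 × 403 = 265.980
  age 2: 0.43 × 537 = 230.910
  age 3: 0.27 × 886 = 239.220
  age 4: 0.15 × 1346 = 201.900
Maximum at age 1 (265.980).

1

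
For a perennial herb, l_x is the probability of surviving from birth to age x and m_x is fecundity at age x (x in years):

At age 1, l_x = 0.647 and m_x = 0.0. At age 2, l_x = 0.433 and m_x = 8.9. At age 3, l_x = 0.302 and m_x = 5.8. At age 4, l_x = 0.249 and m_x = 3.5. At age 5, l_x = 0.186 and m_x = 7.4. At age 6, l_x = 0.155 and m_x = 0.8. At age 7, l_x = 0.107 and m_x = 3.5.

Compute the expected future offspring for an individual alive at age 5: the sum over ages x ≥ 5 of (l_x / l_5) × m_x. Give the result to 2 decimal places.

l_5 = 0.186. Conditional survival from age 5 to x is l_x / l_5.
  x=5: (0.186/0.186) × 7.4 = 7.4000
  x=6: (0.155/0.186) × 0.8 = 0.6667
  x=7: (0.107/0.186) × 3.5 = 2.0134
Sum = 7.4000 + 0.6667 + 2.0134 = 10.0801

10.08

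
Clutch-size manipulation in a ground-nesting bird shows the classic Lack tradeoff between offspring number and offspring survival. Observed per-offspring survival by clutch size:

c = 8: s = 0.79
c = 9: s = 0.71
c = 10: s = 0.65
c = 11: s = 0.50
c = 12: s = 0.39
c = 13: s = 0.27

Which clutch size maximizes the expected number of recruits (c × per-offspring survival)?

10

Expected recruits = c × s(c):
  c=8: 8 × 0.79 = 6.320
  c=9: 9 × 0.71 = 6.390
  c=10: 10 × 0.65 = 6.500
  c=11: 11 × 0.50 = 5.500
  c=12: 12 × 0.39 = 4.680
  c=13: 13 × 0.27 = 3.510
Maximum at c = 10 (6.500 recruits).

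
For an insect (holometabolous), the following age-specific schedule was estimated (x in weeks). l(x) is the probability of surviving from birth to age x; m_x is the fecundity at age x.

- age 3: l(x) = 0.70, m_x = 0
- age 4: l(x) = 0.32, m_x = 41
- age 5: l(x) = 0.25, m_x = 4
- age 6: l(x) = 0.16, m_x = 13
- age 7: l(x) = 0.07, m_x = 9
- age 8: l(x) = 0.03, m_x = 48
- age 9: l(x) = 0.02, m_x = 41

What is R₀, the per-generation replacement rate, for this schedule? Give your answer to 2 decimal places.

19.09

R₀ = Σ l(x) m_x:
  age 3: 0.70 × 0 = 0.0000
  age 4: 0.32 × 41 = 13.1200
  age 5: 0.25 × 4 = 1.0000
  age 6: 0.16 × 13 = 2.0800
  age 7: 0.07 × 9 = 0.6300
  age 8: 0.03 × 48 = 1.4400
  age 9: 0.02 × 41 = 0.8200
R₀ = 0.0000 + 13.1200 + 1.0000 + 2.0800 + 0.6300 + 1.4400 + 0.8200 = 19.0900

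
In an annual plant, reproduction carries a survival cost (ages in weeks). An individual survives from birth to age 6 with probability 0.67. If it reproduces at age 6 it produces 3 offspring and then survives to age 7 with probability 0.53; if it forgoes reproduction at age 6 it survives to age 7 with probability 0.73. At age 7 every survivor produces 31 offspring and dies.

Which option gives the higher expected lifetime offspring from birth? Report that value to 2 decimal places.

breed at age 6: R₀ = 0.67 × (3 + 0.53 × 31) = 0.67 × 19.4300 = 13.0181
delay to age 7: R₀ = 0.67 × (0.73 × 31) = 0.67 × 22.6300 = 15.1621
Higher: delay to age 7 (15.1621).

15.16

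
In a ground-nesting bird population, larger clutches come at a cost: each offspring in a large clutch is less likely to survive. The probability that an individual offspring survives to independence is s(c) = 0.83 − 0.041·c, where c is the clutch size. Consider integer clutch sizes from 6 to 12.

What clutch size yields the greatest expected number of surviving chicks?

Expected surviving chicks = c × s(c):
  c=6: 6 × 0.584 = 3.504
  c=7: 7 × 0.543 = 3.801
  c=8: 8 × 0.502 = 4.016
  c=9: 9 × 0.461 = 4.149
  c=10: 10 × 0.420 = 4.200
  c=11: 11 × 0.379 = 4.169
  c=12: 12 × 0.338 = 4.056
Maximum at c = 10 (4.200 surviving chicks).

10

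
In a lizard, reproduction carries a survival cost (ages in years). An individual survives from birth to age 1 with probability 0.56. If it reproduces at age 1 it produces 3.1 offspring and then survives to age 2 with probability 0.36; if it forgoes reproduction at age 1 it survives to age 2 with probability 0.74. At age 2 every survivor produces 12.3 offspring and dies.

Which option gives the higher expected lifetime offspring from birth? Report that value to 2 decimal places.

breed at age 1: R₀ = 0.56 × (3.1 + 0.36 × 12.3) = 0.56 × 7.5280 = 4.2157
delay to age 2: R₀ = 0.56 × (0.74 × 12.3) = 0.56 × 9.1020 = 5.0971
Higher: delay to age 2 (5.0971).

5.10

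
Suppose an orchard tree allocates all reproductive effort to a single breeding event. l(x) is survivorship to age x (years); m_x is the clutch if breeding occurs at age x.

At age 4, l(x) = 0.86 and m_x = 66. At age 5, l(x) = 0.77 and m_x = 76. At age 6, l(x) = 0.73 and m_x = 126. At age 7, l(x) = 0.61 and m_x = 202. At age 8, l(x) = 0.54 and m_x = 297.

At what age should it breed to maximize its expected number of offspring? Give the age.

8

Expected offspring if breeding at age x = l(x) × m_x:
  age 4: 0.86 × 66 = 56.760
  age 5: 0.77 × 76 = 58.520
  age 6: 0.73 × 126 = 91.980
  age 7: 0.61 × 202 = 123.220
  age 8: 0.54 × 297 = 160.380
Maximum at age 8 (160.380).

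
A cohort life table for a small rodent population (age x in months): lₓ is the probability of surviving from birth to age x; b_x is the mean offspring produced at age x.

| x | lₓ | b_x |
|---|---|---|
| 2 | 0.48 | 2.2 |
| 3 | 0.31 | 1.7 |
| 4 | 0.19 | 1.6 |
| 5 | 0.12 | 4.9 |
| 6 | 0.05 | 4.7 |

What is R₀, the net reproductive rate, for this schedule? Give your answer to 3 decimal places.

R₀ = Σ lₓ b_x:
  age 2: 0.48 × 2.2 = 1.0560
  age 3: 0.31 × 1.7 = 0.5270
  age 4: 0.19 × 1.6 = 0.3040
  age 5: 0.12 × 4.9 = 0.5880
  age 6: 0.05 × 4.7 = 0.2350
R₀ = 1.0560 + 0.5270 + 0.3040 + 0.5880 + 0.2350 = 2.7100

2.710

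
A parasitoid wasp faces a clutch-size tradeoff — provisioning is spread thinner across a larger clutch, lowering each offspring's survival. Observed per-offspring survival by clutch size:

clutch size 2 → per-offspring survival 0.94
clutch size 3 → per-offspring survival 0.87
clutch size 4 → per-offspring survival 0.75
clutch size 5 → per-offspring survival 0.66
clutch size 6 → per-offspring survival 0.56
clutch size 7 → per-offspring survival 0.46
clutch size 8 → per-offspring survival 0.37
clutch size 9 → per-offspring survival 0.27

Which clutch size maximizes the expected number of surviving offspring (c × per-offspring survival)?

6

Expected surviving offspring = c × s(c):
  c=2: 2 × 0.94 = 1.880
  c=3: 3 × 0.87 = 2.610
  c=4: 4 × 0.75 = 3.000
  c=5: 5 × 0.66 = 3.300
  c=6: 6 × 0.56 = 3.360
  c=7: 7 × 0.46 = 3.220
  c=8: 8 × 0.37 = 2.960
  c=9: 9 × 0.27 = 2.430
Maximum at c = 6 (3.360 surviving offspring).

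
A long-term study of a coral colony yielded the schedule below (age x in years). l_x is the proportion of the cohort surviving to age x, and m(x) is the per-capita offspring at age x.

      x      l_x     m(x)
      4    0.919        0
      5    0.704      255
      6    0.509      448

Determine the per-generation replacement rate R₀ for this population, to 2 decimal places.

R₀ = Σ l_x m(x):
  age 4: 0.919 × 0 = 0.0000
  age 5: 0.704 × 255 = 179.5200
  age 6: 0.509 × 448 = 228.0320
R₀ = 0.0000 + 179.5200 + 228.0320 = 407.5520

407.55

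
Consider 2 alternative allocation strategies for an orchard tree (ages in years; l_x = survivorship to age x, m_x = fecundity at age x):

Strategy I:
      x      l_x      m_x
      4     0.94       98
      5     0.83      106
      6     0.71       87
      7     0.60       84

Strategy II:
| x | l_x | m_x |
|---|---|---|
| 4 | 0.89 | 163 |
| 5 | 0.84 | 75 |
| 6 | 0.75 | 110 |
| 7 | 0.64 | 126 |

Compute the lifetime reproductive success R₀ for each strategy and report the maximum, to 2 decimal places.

Strategy I: R₀ = 0.94×98 + 0.83×106 + 0.71×87 + 0.60×84 = 292.2700
Strategy II: R₀ = 0.89×163 + 0.84×75 + 0.75×110 + 0.64×126 = 371.2100
Highest R₀: strategy II with 371.2100.

371.21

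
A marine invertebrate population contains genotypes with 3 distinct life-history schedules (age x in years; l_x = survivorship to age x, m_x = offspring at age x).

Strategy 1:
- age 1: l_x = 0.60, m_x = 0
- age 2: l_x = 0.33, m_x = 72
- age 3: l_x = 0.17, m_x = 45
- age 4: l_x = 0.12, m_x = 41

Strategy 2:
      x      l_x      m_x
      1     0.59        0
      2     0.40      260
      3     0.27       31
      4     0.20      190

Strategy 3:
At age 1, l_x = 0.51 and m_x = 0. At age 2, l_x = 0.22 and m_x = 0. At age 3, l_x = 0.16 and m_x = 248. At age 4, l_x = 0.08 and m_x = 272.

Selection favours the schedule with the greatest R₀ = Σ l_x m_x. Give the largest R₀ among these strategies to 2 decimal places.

Strategy 1: R₀ = 0.60×0 + 0.33×72 + 0.17×45 + 0.12×41 = 36.3300
Strategy 2: R₀ = 0.59×0 + 0.40×260 + 0.27×31 + 0.20×190 = 150.3700
Strategy 3: R₀ = 0.51×0 + 0.22×0 + 0.16×248 + 0.08×272 = 61.4400
Highest R₀: strategy 2 with 150.3700.

150.37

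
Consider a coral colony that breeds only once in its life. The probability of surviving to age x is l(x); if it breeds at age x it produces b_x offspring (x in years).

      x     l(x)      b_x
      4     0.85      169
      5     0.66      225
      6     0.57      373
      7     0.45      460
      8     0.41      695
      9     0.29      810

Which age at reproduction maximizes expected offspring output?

Expected offspring if breeding at age x = l(x) × b_x:
  age 4: 0.85 × 169 = 143.650
  age 5: 0.66 × 225 = 148.500
  age 6: 0.57 × 373 = 212.610
  age 7: 0.45 × 460 = 207.000
  age 8: 0.41 × 695 = 284.950
  age 9: 0.29 × 810 = 234.900
Maximum at age 8 (284.950).

8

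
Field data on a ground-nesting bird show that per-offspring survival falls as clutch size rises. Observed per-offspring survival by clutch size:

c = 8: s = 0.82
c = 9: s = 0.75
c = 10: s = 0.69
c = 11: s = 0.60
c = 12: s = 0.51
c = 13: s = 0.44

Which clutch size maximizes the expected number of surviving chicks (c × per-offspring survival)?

10

Expected surviving chicks = c × s(c):
  c=8: 8 × 0.82 = 6.560
  c=9: 9 × 0.75 = 6.750
  c=10: 10 × 0.69 = 6.900
  c=11: 11 × 0.60 = 6.600
  c=12: 12 × 0.51 = 6.120
  c=13: 13 × 0.44 = 5.720
Maximum at c = 10 (6.900 surviving chicks).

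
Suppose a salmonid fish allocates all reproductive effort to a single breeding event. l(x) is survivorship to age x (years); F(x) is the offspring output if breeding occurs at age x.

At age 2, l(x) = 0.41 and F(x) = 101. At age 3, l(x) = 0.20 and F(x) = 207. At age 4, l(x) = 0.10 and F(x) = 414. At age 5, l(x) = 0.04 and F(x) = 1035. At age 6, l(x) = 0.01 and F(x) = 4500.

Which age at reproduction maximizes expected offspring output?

Expected offspring if breeding at age x = l(x) × F(x):
  age 2: 0.41 × 101 = 41.410
  age 3: 0.20 × 207 = 41.400
  age 4: 0.10 × 414 = 41.400
  age 5: 0.04 × 1035 = 41.400
  age 6: 0.01 × 4500 = 45.000
Maximum at age 6 (45.000).

6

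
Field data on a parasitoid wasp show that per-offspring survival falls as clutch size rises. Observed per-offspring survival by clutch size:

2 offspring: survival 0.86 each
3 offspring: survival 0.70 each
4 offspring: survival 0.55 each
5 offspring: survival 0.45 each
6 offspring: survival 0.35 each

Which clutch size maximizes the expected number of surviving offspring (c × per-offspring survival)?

5

Expected surviving offspring = c × s(c):
  c=2: 2 × 0.86 = 1.720
  c=3: 3 × 0.70 = 2.100
  c=4: 4 × 0.55 = 2.200
  c=5: 5 × 0.45 = 2.250
  c=6: 6 × 0.35 = 2.100
Maximum at c = 5 (2.250 surviving offspring).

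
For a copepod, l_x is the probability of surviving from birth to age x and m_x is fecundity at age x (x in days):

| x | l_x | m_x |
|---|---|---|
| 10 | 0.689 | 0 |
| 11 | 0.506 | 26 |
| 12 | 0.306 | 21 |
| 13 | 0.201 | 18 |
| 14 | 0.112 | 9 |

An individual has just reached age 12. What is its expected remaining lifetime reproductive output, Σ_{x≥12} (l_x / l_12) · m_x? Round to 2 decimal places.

36.12

l_12 = 0.306. Conditional survival from age 12 to x is l_x / l_12.
  x=12: (0.306/0.306) × 21 = 21.0000
  x=13: (0.201/0.306) × 18 = 11.8235
  x=14: (0.112/0.306) × 9 = 3.2941
Sum = 21.0000 + 11.8235 + 3.2941 = 36.1176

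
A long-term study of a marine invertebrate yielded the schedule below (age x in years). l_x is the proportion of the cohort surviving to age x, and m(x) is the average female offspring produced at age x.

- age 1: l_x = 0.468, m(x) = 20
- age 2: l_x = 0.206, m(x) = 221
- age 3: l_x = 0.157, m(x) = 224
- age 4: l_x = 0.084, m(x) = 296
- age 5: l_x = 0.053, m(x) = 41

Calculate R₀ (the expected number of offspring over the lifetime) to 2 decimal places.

R₀ = Σ l_x m(x):
  age 1: 0.468 × 20 = 9.3600
  age 2: 0.206 × 221 = 45.5260
  age 3: 0.157 × 224 = 35.1680
  age 4: 0.084 × 296 = 24.8640
  age 5: 0.053 × 41 = 2.1730
R₀ = 9.3600 + 45.5260 + 35.1680 + 24.8640 + 2.1730 = 117.0910

117.09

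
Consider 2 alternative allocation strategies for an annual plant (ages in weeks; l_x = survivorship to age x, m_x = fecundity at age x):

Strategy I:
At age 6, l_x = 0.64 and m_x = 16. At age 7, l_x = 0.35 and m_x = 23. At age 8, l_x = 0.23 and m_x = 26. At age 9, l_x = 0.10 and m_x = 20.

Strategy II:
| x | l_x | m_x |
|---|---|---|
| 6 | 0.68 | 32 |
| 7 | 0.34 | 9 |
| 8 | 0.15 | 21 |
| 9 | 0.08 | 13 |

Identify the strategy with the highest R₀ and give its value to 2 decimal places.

Strategy I: R₀ = 0.64×16 + 0.35×23 + 0.23×26 + 0.10×20 = 26.2700
Strategy II: R₀ = 0.68×32 + 0.34×9 + 0.15×21 + 0.08×13 = 29.0100
Highest R₀: strategy II with 29.0100.

29.01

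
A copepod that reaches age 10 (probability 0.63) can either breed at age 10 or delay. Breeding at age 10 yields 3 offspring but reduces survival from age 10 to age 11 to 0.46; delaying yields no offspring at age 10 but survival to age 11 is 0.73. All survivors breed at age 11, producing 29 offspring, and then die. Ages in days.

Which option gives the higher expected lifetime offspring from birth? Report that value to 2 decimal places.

breed at age 10: R₀ = 0.63 × (3 + 0.46 × 29) = 0.63 × 16.3400 = 10.2942
delay to age 11: R₀ = 0.63 × (0.73 × 29) = 0.63 × 21.1700 = 13.3371
Higher: delay to age 11 (13.3371).

13.34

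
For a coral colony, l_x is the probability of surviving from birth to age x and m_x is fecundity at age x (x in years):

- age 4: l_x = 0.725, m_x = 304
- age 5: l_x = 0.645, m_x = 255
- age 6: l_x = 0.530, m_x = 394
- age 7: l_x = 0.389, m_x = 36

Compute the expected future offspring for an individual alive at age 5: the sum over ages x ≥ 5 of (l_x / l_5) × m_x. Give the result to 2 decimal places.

l_5 = 0.645. Conditional survival from age 5 to x is l_x / l_5.
  x=5: (0.645/0.645) × 255 = 255.0000
  x=6: (0.530/0.645) × 394 = 323.7519
  x=7: (0.389/0.645) × 36 = 21.7116
Sum = 255.0000 + 323.7519 + 21.7116 = 600.4636

600.46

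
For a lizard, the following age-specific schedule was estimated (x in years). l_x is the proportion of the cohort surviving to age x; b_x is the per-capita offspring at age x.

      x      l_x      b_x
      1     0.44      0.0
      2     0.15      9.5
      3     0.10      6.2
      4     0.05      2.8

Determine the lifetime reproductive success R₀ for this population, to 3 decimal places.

2.185

R₀ = Σ l_x b_x:
  age 1: 0.44 × 0.0 = 0.0000
  age 2: 0.15 × 9.5 = 1.4250
  age 3: 0.10 × 6.2 = 0.6200
  age 4: 0.05 × 2.8 = 0.1400
R₀ = 0.0000 + 1.4250 + 0.6200 + 0.1400 = 2.1850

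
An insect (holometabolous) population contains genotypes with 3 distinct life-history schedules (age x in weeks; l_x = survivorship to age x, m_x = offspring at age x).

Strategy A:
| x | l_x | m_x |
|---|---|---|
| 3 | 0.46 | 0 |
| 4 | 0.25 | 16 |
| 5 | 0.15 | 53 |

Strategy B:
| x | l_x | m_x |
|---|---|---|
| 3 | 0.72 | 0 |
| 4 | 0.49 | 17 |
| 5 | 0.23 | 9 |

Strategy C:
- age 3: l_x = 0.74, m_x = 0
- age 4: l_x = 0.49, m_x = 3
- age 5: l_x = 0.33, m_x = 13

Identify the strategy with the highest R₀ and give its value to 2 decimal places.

Strategy A: R₀ = 0.46×0 + 0.25×16 + 0.15×53 = 11.9500
Strategy B: R₀ = 0.72×0 + 0.49×17 + 0.23×9 = 10.4000
Strategy C: R₀ = 0.74×0 + 0.49×3 + 0.33×13 = 5.7600
Highest R₀: strategy A with 11.9500.

11.95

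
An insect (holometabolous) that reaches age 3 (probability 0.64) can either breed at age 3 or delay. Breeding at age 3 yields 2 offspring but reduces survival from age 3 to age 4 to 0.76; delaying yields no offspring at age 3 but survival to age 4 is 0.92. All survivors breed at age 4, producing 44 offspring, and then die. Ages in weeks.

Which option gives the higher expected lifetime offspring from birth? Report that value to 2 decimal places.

25.91

breed at age 3: R₀ = 0.64 × (2 + 0.76 × 44) = 0.64 × 35.4400 = 22.6816
delay to age 4: R₀ = 0.64 × (0.92 × 44) = 0.64 × 40.4800 = 25.9072
Higher: delay to age 4 (25.9072).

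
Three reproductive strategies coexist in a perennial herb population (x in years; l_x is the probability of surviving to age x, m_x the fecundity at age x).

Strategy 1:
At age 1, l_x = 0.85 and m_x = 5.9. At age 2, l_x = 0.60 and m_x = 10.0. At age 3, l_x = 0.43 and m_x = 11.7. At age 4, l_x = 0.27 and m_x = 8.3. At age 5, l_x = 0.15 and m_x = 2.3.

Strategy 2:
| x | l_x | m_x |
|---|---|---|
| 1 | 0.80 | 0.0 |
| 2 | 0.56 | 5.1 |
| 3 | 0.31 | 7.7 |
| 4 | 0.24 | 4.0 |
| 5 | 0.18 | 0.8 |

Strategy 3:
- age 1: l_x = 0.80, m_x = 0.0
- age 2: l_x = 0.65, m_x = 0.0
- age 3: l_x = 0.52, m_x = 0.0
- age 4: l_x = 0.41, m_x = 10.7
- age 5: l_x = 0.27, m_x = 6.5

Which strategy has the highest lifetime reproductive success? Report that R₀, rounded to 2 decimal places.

Strategy 1: R₀ = 0.85×5.9 + 0.60×10.0 + 0.43×11.7 + 0.27×8.3 + 0.15×2.3 = 18.6320
Strategy 2: R₀ = 0.80×0.0 + 0.56×5.1 + 0.31×7.7 + 0.24×4.0 + 0.18×0.8 = 6.3470
Strategy 3: R₀ = 0.80×0.0 + 0.65×0.0 + 0.52×0.0 + 0.41×10.7 + 0.27×6.5 = 6.1420
Highest R₀: strategy 1 with 18.6320.

18.63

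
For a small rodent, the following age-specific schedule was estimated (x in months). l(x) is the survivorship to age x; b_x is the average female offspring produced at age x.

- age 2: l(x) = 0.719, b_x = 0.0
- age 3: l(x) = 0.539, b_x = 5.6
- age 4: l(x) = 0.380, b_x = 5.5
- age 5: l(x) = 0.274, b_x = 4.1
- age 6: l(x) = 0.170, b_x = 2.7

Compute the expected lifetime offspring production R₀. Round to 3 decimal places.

R₀ = Σ l(x) b_x:
  age 2: 0.719 × 0.0 = 0.0000
  age 3: 0.539 × 5.6 = 3.0184
  age 4: 0.380 × 5.5 = 2.0900
  age 5: 0.274 × 4.1 = 1.1234
  age 6: 0.170 × 2.7 = 0.4590
R₀ = 0.0000 + 3.0184 + 2.0900 + 1.1234 + 0.4590 = 6.6908

6.691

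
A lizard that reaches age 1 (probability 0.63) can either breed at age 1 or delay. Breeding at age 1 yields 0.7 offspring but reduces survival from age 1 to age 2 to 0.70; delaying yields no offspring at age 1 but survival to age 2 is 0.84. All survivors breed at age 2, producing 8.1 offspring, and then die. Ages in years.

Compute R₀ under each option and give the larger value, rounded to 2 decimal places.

4.29

breed at age 1: R₀ = 0.63 × (0.7 + 0.70 × 8.1) = 0.63 × 6.3700 = 4.0131
delay to age 2: R₀ = 0.63 × (0.84 × 8.1) = 0.63 × 6.8040 = 4.2865
Higher: delay to age 2 (4.2865).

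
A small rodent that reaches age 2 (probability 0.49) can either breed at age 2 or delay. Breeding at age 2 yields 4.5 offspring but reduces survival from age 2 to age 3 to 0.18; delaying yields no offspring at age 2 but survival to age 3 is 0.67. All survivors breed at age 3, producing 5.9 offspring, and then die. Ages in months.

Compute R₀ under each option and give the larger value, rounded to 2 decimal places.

2.73

breed at age 2: R₀ = 0.49 × (4.5 + 0.18 × 5.9) = 0.49 × 5.5620 = 2.7254
delay to age 3: R₀ = 0.49 × (0.67 × 5.9) = 0.49 × 3.9530 = 1.9370
Higher: breed at age 2 (2.7254).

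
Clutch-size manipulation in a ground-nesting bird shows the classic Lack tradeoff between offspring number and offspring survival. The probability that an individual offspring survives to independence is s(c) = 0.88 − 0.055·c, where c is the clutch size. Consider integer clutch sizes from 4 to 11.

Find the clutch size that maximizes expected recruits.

Expected recruits = c × s(c):
  c=4: 4 × 0.660 = 2.640
  c=5: 5 × 0.605 = 3.025
  c=6: 6 × 0.550 = 3.300
  c=7: 7 × 0.495 = 3.465
  c=8: 8 × 0.440 = 3.520
  c=9: 9 × 0.385 = 3.465
  c=10: 10 × 0.330 = 3.300
  c=11: 11 × 0.275 = 3.025
Maximum at c = 8 (3.520 recruits).

8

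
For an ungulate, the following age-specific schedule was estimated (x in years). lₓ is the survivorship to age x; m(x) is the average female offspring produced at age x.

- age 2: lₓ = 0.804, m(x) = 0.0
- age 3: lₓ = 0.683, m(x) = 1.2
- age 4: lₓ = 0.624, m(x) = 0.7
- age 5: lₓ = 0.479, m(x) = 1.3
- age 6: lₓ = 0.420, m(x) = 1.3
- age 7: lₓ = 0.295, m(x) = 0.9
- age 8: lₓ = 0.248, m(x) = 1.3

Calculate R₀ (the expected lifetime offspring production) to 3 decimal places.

R₀ = Σ lₓ m(x):
  age 2: 0.804 × 0.0 = 0.0000
  age 3: 0.683 × 1.2 = 0.8196
  age 4: 0.624 × 0.7 = 0.4368
  age 5: 0.479 × 1.3 = 0.6227
  age 6: 0.420 × 1.3 = 0.5460
  age 7: 0.295 × 0.9 = 0.2655
  age 8: 0.248 × 1.3 = 0.3224
R₀ = 0.0000 + 0.8196 + 0.4368 + 0.6227 + 0.5460 + 0.2655 + 0.3224 = 3.0130

3.013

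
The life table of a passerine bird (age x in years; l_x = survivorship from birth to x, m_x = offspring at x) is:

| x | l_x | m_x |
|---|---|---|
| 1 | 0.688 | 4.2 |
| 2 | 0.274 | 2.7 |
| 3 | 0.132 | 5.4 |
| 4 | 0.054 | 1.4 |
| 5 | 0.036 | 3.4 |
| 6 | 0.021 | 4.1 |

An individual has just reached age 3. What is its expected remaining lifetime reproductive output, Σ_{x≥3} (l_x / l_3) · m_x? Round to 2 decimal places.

7.55

l_3 = 0.132. Conditional survival from age 3 to x is l_x / l_3.
  x=3: (0.132/0.132) × 5.4 = 5.4000
  x=4: (0.054/0.132) × 1.4 = 0.5727
  x=5: (0.036/0.132) × 3.4 = 0.9273
  x=6: (0.021/0.132) × 4.1 = 0.6523
Sum = 5.4000 + 0.5727 + 0.9273 + 0.6523 = 7.5523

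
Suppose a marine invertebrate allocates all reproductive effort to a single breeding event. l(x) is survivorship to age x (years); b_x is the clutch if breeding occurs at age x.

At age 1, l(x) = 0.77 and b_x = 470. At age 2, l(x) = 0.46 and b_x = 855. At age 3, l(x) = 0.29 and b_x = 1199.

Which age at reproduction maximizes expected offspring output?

2

Expected offspring if breeding at age x = l(x) × b_x:
  age 1: 0.77 × 470 = 361.900
  age 2: 0.46 × 855 = 393.300
  age 3: 0.29 × 1199 = 347.710
Maximum at age 2 (393.300).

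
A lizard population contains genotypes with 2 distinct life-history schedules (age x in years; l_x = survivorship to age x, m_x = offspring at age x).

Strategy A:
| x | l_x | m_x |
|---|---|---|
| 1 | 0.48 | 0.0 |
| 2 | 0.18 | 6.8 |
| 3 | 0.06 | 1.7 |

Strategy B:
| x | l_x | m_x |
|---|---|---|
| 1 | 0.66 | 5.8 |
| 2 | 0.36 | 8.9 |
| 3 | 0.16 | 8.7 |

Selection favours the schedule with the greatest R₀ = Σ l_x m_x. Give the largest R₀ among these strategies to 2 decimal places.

Strategy A: R₀ = 0.48×0.0 + 0.18×6.8 + 0.06×1.7 = 1.3260
Strategy B: R₀ = 0.66×5.8 + 0.36×8.9 + 0.16×8.7 = 8.4240
Highest R₀: strategy B with 8.4240.

8.42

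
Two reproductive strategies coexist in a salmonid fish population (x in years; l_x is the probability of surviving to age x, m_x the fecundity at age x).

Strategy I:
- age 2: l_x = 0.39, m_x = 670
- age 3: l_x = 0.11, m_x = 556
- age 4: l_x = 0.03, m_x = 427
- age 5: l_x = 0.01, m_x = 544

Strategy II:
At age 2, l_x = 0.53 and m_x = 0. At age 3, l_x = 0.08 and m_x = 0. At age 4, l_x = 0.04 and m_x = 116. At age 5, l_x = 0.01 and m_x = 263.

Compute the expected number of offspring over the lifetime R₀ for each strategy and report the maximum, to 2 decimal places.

Strategy I: R₀ = 0.39×670 + 0.11×556 + 0.03×427 + 0.01×544 = 340.7100
Strategy II: R₀ = 0.53×0 + 0.08×0 + 0.04×116 + 0.01×263 = 7.2700
Highest R₀: strategy I with 340.7100.

340.71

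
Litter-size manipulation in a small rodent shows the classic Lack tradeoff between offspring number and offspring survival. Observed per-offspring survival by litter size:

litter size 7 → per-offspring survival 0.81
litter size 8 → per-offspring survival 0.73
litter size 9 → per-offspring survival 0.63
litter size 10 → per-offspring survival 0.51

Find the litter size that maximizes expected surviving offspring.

Expected surviving offspring = c × s(c):
  c=7: 7 × 0.81 = 5.670
  c=8: 8 × 0.73 = 5.840
  c=9: 9 × 0.63 = 5.670
  c=10: 10 × 0.51 = 5.100
Maximum at c = 8 (5.840 surviving offspring).

8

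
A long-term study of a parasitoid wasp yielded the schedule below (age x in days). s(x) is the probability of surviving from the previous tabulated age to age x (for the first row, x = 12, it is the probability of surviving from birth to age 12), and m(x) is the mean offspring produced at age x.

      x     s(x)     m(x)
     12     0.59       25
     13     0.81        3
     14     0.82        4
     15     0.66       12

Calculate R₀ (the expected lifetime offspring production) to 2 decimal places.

20.85

Survivorship from birth: l_x = s_12·s_13·…·s_x.
  l_12 = 0.59000
  l_13 = 0.47790
  l_14 = 0.39188
  l_15 = 0.25864
R₀ = Σ l_x m(x):
  age 12: 0.59000 × 25 = 14.7500
  age 13: 0.47790 × 3 = 1.4337
  age 14: 0.39188 × 4 = 1.5675
  age 15: 0.25864 × 12 = 3.1037
R₀ = 14.7500 + 1.4337 + 1.5675 + 3.1037 = 20.8549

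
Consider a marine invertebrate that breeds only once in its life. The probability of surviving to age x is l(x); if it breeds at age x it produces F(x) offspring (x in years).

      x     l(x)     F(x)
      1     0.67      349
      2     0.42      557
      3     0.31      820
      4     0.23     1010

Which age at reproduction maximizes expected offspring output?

Expected offspring if breeding at age x = l(x) × F(x):
  age 1: 0.67 × 349 = 233.830
  age 2: 0.42 × 557 = 233.940
  age 3: 0.31 × 820 = 254.200
  age 4: 0.23 × 1010 = 232.300
Maximum at age 3 (254.200).

3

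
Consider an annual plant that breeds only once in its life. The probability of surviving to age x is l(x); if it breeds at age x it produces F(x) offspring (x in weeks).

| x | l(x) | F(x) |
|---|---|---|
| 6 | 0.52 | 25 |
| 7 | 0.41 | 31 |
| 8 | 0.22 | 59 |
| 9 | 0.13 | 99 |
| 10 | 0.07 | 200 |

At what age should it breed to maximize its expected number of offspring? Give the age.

10

Expected offspring if breeding at age x = l(x) × F(x):
  age 6: 0.52 × 25 = 13.000
  age 7: 0.41 × 31 = 12.710
  age 8: 0.22 × 59 = 12.980
  age 9: 0.13 × 99 = 12.870
  age 10: 0.07 × 200 = 14.000
Maximum at age 10 (14.000).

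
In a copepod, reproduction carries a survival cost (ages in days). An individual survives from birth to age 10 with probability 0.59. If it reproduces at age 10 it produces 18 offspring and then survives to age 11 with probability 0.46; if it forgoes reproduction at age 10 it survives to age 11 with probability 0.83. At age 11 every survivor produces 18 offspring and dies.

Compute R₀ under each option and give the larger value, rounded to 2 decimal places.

breed at age 10: R₀ = 0.59 × (18 + 0.46 × 18) = 0.59 × 26.2800 = 15.5052
delay to age 11: R₀ = 0.59 × (0.83 × 18) = 0.59 × 14.9400 = 8.8146
Higher: breed at age 10 (15.5052).

15.51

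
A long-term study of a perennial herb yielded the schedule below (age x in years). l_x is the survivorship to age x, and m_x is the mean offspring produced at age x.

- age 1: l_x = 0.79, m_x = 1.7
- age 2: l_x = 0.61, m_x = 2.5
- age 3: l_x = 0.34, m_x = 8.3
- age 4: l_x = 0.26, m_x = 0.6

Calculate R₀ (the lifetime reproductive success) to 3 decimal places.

R₀ = Σ l_x m_x:
  age 1: 0.79 × 1.7 = 1.3430
  age 2: 0.61 × 2.5 = 1.5250
  age 3: 0.34 × 8.3 = 2.8220
  age 4: 0.26 × 0.6 = 0.1560
R₀ = 1.3430 + 1.5250 + 2.8220 + 0.1560 = 5.8460

5.846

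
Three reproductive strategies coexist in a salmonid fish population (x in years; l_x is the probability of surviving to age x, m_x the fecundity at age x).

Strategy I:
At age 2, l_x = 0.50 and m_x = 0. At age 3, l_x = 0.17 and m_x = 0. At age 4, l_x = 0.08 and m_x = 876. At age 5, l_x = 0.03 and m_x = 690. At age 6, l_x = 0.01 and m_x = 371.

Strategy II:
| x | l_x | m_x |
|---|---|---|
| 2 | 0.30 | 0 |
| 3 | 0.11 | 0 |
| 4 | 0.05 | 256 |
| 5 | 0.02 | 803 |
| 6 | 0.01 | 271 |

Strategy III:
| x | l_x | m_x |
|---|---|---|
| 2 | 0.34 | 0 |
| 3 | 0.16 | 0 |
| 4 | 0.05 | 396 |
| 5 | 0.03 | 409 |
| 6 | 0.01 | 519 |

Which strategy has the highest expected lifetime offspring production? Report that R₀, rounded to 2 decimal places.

94.49

Strategy I: R₀ = 0.50×0 + 0.17×0 + 0.08×876 + 0.03×690 + 0.01×371 = 94.4900
Strategy II: R₀ = 0.30×0 + 0.11×0 + 0.05×256 + 0.02×803 + 0.01×271 = 31.5700
Strategy III: R₀ = 0.34×0 + 0.16×0 + 0.05×396 + 0.03×409 + 0.01×519 = 37.2600
Highest R₀: strategy I with 94.4900.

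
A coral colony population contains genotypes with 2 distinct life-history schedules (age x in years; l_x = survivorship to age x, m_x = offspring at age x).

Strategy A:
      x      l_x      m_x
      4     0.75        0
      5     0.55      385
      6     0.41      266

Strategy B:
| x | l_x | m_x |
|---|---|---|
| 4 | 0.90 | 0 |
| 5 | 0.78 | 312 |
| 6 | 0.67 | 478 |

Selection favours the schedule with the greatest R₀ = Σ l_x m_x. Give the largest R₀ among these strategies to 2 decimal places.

Strategy A: R₀ = 0.75×0 + 0.55×385 + 0.41×266 = 320.8100
Strategy B: R₀ = 0.90×0 + 0.78×312 + 0.67×478 = 563.6200
Highest R₀: strategy B with 563.6200.

563.62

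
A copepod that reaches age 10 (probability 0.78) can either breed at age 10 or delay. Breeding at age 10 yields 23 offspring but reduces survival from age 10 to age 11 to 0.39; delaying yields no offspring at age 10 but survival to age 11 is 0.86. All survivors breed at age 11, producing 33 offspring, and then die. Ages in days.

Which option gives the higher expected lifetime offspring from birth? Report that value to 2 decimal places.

breed at age 10: R₀ = 0.78 × (23 + 0.39 × 33) = 0.78 × 35.8700 = 27.9786
delay to age 11: R₀ = 0.78 × (0.86 × 33) = 0.78 × 28.3800 = 22.1364
Higher: breed at age 10 (27.9786).

27.98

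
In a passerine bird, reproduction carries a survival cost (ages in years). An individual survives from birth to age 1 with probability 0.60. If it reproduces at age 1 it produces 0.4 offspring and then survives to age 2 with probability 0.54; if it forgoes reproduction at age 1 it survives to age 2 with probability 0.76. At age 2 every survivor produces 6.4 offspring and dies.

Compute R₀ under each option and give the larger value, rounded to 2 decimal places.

breed at age 1: R₀ = 0.60 × (0.4 + 0.54 × 6.4) = 0.60 × 3.8560 = 2.3136
delay to age 2: R₀ = 0.60 × (0.76 × 6.4) = 0.60 × 4.8640 = 2.9184
Higher: delay to age 2 (2.9184).

2.92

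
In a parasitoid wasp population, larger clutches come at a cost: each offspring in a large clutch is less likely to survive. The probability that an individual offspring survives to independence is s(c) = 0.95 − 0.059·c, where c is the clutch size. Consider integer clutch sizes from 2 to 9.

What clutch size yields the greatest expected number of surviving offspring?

8

Expected surviving offspring = c × s(c):
  c=2: 2 × 0.832 = 1.664
  c=3: 3 × 0.773 = 2.319
  c=4: 4 × 0.714 = 2.856
  c=5: 5 × 0.655 = 3.275
  c=6: 6 × 0.596 = 3.576
  c=7: 7 × 0.537 = 3.759
  c=8: 8 × 0.478 = 3.824
  c=9: 9 × 0.419 = 3.771
Maximum at c = 8 (3.824 surviving offspring).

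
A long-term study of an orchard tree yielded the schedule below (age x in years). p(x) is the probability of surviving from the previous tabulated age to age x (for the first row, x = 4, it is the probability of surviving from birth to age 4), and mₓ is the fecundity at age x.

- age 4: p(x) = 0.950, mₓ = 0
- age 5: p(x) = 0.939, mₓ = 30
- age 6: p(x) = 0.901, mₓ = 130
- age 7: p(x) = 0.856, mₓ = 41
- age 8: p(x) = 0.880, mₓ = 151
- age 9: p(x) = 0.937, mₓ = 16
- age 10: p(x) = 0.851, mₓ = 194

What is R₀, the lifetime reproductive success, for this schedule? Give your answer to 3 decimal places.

Survivorship from birth: l_x = p_4·p_5·…·p_x.
  l_4 = 0.95000
  l_5 = 0.89205
  l_6 = 0.80374
  l_7 = 0.68800
  l_8 = 0.60544
  l_9 = 0.56730
  l_10 = 0.48277
R₀ = Σ l_x mₓ:
  age 4: 0.95000 × 0 = 0.0000
  age 5: 0.89205 × 30 = 26.7615
  age 6: 0.80374 × 130 = 104.4862
  age 7: 0.68800 × 41 = 28.2080
  age 8: 0.60544 × 151 = 91.4214
  age 9: 0.56730 × 16 = 9.0768
  age 10: 0.48277 × 194 = 93.6574
R₀ = 0.0000 + 26.7615 + 104.4862 + 28.2080 + 91.4214 + 9.0768 + 93.6574 = 353.6113

353.611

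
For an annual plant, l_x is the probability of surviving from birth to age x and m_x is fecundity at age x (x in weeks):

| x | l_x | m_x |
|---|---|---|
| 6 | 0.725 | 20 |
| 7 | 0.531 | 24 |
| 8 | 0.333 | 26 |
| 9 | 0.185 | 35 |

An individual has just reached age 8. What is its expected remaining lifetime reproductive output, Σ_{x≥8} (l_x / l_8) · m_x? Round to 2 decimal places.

45.44

l_8 = 0.333. Conditional survival from age 8 to x is l_x / l_8.
  x=8: (0.333/0.333) × 26 = 26.0000
  x=9: (0.185/0.333) × 35 = 19.4444
Sum = 26.0000 + 19.4444 = 45.4444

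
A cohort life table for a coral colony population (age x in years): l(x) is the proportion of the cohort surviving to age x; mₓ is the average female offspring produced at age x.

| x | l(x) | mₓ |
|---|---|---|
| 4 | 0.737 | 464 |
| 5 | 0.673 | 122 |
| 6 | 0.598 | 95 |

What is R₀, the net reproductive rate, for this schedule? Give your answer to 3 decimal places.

480.884

R₀ = Σ l(x) mₓ:
  age 4: 0.737 × 464 = 341.9680
  age 5: 0.673 × 122 = 82.1060
  age 6: 0.598 × 95 = 56.8100
R₀ = 341.9680 + 82.1060 + 56.8100 = 480.8840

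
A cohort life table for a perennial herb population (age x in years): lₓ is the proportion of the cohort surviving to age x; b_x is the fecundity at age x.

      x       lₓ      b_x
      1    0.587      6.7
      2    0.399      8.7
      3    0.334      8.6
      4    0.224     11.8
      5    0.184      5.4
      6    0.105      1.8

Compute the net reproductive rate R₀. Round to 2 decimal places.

14.10

R₀ = Σ lₓ b_x:
  age 1: 0.587 × 6.7 = 3.9329
  age 2: 0.399 × 8.7 = 3.4713
  age 3: 0.334 × 8.6 = 2.8724
  age 4: 0.224 × 11.8 = 2.6432
  age 5: 0.184 × 5.4 = 0.9936
  age 6: 0.105 × 1.8 = 0.1890
R₀ = 3.9329 + 3.4713 + 2.8724 + 2.6432 + 0.9936 + 0.1890 = 14.1024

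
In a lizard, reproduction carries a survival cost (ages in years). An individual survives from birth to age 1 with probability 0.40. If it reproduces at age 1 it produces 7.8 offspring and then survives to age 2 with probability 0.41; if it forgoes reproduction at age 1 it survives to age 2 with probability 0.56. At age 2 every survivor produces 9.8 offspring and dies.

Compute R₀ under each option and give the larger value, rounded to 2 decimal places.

4.73

breed at age 1: R₀ = 0.40 × (7.8 + 0.41 × 9.8) = 0.40 × 11.8180 = 4.7272
delay to age 2: R₀ = 0.40 × (0.56 × 9.8) = 0.40 × 5.4880 = 2.1952
Higher: breed at age 1 (4.7272).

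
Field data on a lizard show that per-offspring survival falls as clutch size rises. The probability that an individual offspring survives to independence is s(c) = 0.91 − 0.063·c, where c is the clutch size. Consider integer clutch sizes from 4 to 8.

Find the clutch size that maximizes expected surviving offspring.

Expected surviving offspring = c × s(c):
  c=4: 4 × 0.658 = 2.632
  c=5: 5 × 0.595 = 2.975
  c=6: 6 × 0.532 = 3.192
  c=7: 7 × 0.469 = 3.283
  c=8: 8 × 0.406 = 3.248
Maximum at c = 7 (3.283 surviving offspring).

7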